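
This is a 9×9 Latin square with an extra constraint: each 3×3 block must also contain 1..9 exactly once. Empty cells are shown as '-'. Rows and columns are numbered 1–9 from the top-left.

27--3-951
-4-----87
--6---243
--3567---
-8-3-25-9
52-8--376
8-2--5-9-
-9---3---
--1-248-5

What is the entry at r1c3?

r1c3 = 8: row 1 has {1,2,3,5,7,9}; col 3 has {1,2,3,6}; box has {2,4,6,7} → only 8 remains.

8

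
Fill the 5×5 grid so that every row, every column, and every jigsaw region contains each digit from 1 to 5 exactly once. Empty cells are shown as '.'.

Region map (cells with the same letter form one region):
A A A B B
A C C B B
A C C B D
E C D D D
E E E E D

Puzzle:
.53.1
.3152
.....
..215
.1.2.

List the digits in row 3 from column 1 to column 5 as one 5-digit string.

12534

r1c4 = 4: row 1 has {1,3,5}; col 4 has {1,2,5}; region has {1,2,5} → only 4 remains.
r2c1 = 4: row 2 has {1,2,3,5}; col 1 has {}; region has {3,5} → only 4 remains.
r3c4 = 3: row 3 has {}; col 4 has {1,2,4,5}; region has {1,2,4,5} → only 3 remains.
r3c5 = 4: row 3 has {3}; col 5 has {1,2,5}; region has {1,2,5} → only 4 remains.
r4c1 = 3: row 4 has {1,2,5}; col 1 has {4}; region has {1,2} → only 3 remains.
r4c2 = 4: row 4 has {1,2,3,5}; col 2 has {1,3,5}; region has {1,3} → only 4 remains.
r5c1 = 5: row 5 has {1,2}; col 1 has {3,4}; region has {1,2,3} → only 5 remains.
r5c3 = 4: row 5 has {1,2,5}; col 3 has {1,2,3}; region has {1,2,3,5} → only 4 remains.
r5c5 = 3: row 5 has {1,2,4,5}; col 5 has {1,2,4,5}; region has {1,2,4,5} → only 3 remains.
r1c1 = 2: row 1 has {1,3,4,5}; col 1 has {3,4,5}; region has {3,4,5} → only 2 remains.
r3c1 = 1: row 3 has {3,4}; col 1 has {2,3,4,5}; region has {2,3,4,5} → only 1 remains.
r3c2 = 2: row 3 has {1,3,4}; col 2 has {1,3,4,5}; region has {1,3,4} → only 2 remains.
r3c3 = 5: row 3 has {1,2,3,4}; col 3 has {1,2,3,4}; region has {1,2,3,4} → only 5 remains.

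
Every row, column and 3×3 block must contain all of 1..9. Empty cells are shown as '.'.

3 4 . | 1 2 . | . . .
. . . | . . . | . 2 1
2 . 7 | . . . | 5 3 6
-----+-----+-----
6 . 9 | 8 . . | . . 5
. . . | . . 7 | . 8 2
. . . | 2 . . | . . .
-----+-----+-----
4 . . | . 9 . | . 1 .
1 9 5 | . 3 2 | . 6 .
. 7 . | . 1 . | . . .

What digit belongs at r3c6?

r4c5 = 4: row 4 has {5,6,8,9}; col 5 has {1,2,3,9}; box has {2,7,8} → only 4 remains.
r4c8 = 7: row 4 has {4,5,6,8,9}; col 8 has {1,2,3,6,8}; box has {2,5,8} → only 7 remains.
r5c1 = 5: row 5 has {2,7,8}; col 1 has {1,2,3,4,6}; box has {6,9} → only 5 remains.
r5c5 = 6: row 5 has {2,5,7,8}; col 5 has {1,2,3,4,9}; box has {2,4,7,8} → only 6 remains.
r6c5 = 5: row 6 has {2}; col 5 has {1,2,3,4,6,9}; box has {2,4,6,7,8} → only 5 remains.
r9c1 = 8: row 9 has {1,7}; col 1 has {1,2,3,4,5,6}; box has {1,4,5,7,9} → only 8 remains.
r1c8 = 9: row 1 has {1,2,3,4}; col 8 has {1,2,3,6,7,8}; box has {1,2,3,5,6} → only 9 remains.
r2c1 = 9: row 2 has {1,2}; col 1 has {1,2,3,4,5,6,8}; box has {2,3,4,7} → only 9 remains.
r3c5 = 8: row 3 has {2,3,5,6,7}; col 5 has {1,2,3,4,5,6,9}; box has {1,2} → only 8 remains.
r6c1 = 7: row 6 has {2,5}; col 1 has {1,2,3,4,5,6,8,9}; box has {5,6,9} → only 7 remains.
r6c8 = 4: row 6 has {2,5,7}; col 8 has {1,2,3,6,7,8,9}; box has {2,5,7,8} → only 4 remains.
r9c8 = 5: row 9 has {1,7,8}; col 8 has {1,2,3,4,6,7,8,9}; box has {1,6} → only 5 remains.
r2c5 = 7: row 2 has {1,2,9}; col 5 has {1,2,3,4,5,6,8,9}; box has {1,2,8} → only 7 remains.
r3c2 = 1: row 3 has {2,3,5,6,7,8}; col 2 has {4,7,9}; box has {2,3,4,7,9} → only 1 remains.
r5c2 = 3: row 5 has {2,5,6,7,8}; col 2 has {1,4,7,9}; box has {5,6,7,9} → only 3 remains.
r5c4 = 9: row 5 has {2,3,5,6,7,8}; col 4 has {1,2,8}; box has {2,4,5,6,7,8} → only 9 remains.
r5c7 = 1: row 5 has {2,3,5,6,7,8,9}; col 7 has {5}; box has {2,4,5,7,8} → only 1 remains.
r6c2 = 8: row 6 has {2,4,5,7}; col 2 has {1,3,4,7,9}; box has {3,5,6,7,9} → only 8 remains.
r6c3 = 1: row 6 has {2,4,5,7,8}; col 3 has {5,7,9}; box has {3,5,6,7,8,9} → only 1 remains.
r6c6 = 3: row 6 has {1,2,4,5,7,8}; col 6 has {2,7}; box has {2,4,5,6,7,8,9} → only 3 remains.
r6c9 = 9: row 6 has {1,2,3,4,5,7,8}; col 9 has {1,2,5,6}; box has {1,2,4,5,7,8} → only 9 remains.
r3c4 = 4: row 3 has {1,2,3,5,6,7,8}; col 4 has {1,2,8,9}; box has {1,2,7,8} → only 4 remains.
r3c6 = 9: row 3 has {1,2,3,4,5,6,7,8}; col 6 has {2,3,7}; box has {1,2,4,7,8} → only 9 remains.

9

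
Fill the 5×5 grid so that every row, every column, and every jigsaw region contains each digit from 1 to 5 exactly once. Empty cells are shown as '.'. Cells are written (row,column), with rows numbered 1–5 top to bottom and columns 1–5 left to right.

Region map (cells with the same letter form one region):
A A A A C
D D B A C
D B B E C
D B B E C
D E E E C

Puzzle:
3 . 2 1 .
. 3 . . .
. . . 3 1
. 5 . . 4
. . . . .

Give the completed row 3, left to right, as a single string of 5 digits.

(1,2) = 4: row 1 has {1,2,3}; col 2 has {3,5}; region has {1,2,3} → only 4 remains.
(1,5) = 5: row 1 has {1,2,3,4}; col 5 has {1,4}; region has {1,4} → only 5 remains.
(2,4) = 5: row 2 has {3}; col 4 has {1,3}; region has {1,2,3,4} → only 5 remains.
(2,5) = 2: row 2 has {3,5}; col 5 has {1,4,5}; region has {1,4,5} → only 2 remains.
(3,2) = 2: row 3 has {1,3}; col 2 has {3,4,5}; region has {5} → only 2 remains.
(3,3) = 4: row 3 has {1,2,3}; col 3 has {2}; region has {2,5} → only 4 remains.
(4,4) = 2: row 4 has {4,5}; col 4 has {1,3,5}; region has {3} → only 2 remains.
(5,2) = 1: row 5 has {}; col 2 has {2,3,4,5}; region has {2,3} → only 1 remains.
(5,3) = 5: row 5 has {1}; col 3 has {2,4}; region has {1,2,3} → only 5 remains.
(5,4) = 4: row 5 has {1,5}; col 4 has {1,2,3,5}; region has {1,2,3,5} → only 4 remains.
(5,5) = 3: row 5 has {1,4,5}; col 5 has {1,2,4,5}; region has {1,2,4,5} → only 3 remains.
(2,3) = 1: row 2 has {2,3,5}; col 3 has {2,4,5}; region has {2,4,5} → only 1 remains.
(3,1) = 5: row 3 has {1,2,3,4}; col 1 has {3}; region has {3} → only 5 remains.

52431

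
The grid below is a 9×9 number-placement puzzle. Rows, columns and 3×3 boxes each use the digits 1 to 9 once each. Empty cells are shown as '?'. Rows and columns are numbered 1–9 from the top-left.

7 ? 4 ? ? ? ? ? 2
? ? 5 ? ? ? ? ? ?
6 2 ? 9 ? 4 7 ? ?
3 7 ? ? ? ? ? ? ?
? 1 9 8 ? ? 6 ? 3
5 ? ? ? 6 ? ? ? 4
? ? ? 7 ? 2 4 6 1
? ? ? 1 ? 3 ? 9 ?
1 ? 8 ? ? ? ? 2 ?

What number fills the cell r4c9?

r6c2 = 8 (sole candidate).
r6c3 = 2 (sole candidate).
r6c4 = 3 (sole candidate).
r7c1 = 9 (sole candidate).
r7c3 = 3 (sole candidate).
r2c1 = 8 (sole candidate).
r3c3 = 1 (sole candidate).
r4c3 = 6 (sole candidate).
r5c1 = 4 (sole candidate).
r7c2 = 5 (sole candidate).
r7c5 = 8 (sole candidate).
r8c1 = 2 (sole candidate).
r8c3 = 7 (sole candidate).
r2c8 = 4 (hidden single in row 2).
r5c5 = 2 (hidden single in row 5).
r2c4 = 2 (hidden single in row 2).
r4c7 = 2 (hidden single in row 4).
r8c2 = 6 (hidden single in row 8).
r9c2 = 4 (sole candidate).
r8c5 = 4 (hidden single in row 8).
r4c4 = 4 (hidden single in row 4).
r9c7 = 3 (hidden single in row 9).
r9c9 = 7 (hidden single in row 9).
r2c5 = 7 (hidden single in column 5).
r2c2 = 3 (hidden single in row 2).
r1c2 = 9 (sole candidate).
r1c6 = 8 (hidden single in column 6).
r1c4 = 6 (hidden single in row 1).
r2c6 = 1 (sole candidate).
r2c7 = 9 (sole candidate).
r2c9 = 6 (sole candidate).
r6c7 = 1 (sole candidate).
r6c8 = 7 (sole candidate).
r9c4 = 5 (sole candidate).
r9c5 = 9 (sole candidate).
r9c6 = 6 (sole candidate).
r1c7 = 5 (sole candidate).
r3c9 = 8 (sole candidate).
r5c8 = 5 (sole candidate).
r6c6 = 9 (sole candidate).
r8c7 = 8 (sole candidate).
r8c9 = 5 (sole candidate).
r1c5 = 3 (sole candidate).
r1c8 = 1 (sole candidate).
r3c5 = 5 (sole candidate).
r3c8 = 3 (sole candidate).
r4c5 = 1 (sole candidate).
r4c6 = 5 (sole candidate).
r4c8 = 8 (sole candidate).
r4c9 = 9: row 4 has {1,2,3,4,5,6,7,8}; col 9 has {1,2,3,4,5,6,7,8}; box has {1,2,3,4,5,6,7,8} → only 9 remains.

9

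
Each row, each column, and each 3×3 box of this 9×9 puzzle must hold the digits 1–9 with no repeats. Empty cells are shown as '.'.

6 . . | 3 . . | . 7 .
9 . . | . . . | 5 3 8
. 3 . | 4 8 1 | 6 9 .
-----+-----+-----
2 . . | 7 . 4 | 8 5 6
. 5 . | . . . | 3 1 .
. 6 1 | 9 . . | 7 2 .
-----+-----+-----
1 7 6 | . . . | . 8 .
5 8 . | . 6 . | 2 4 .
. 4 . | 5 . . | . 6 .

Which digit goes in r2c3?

r3c1 = 7: row 3 has {1,3,4,6,8,9}; col 1 has {1,2,5,6,9}; box has {3,6,9} → only 7 remains.
r3c9 = 2: row 3 has {1,3,4,6,7,8,9}; col 9 has {6,8}; box has {3,5,6,7,8,9} → only 2 remains.
r4c2 = 9: row 4 has {2,4,5,6,7,8}; col 2 has {3,4,5,6,7,8}; box has {1,2,5,6} → only 9 remains.
r4c3 = 3: row 4 has {2,4,5,6,7,8,9}; col 3 has {1,6}; box has {1,2,5,6,9} → only 3 remains.
r4c5 = 1: row 4 has {2,3,4,5,6,7,8,9}; col 5 has {6,8}; box has {4,7,9} → only 1 remains.
r5c5 = 2: row 5 has {1,3,5}; col 5 has {1,6,8}; box has {1,4,7,9} → only 2 remains.
r6c9 = 4: row 6 has {1,2,6,7,9}; col 9 has {2,6,8}; box has {1,2,3,5,6,7,8} → only 4 remains.
r7c4 = 2: row 7 has {1,6,7,8}; col 4 has {3,4,5,7,9}; box has {5,6} → only 2 remains.
r7c7 = 9: row 7 has {1,2,6,7,8}; col 7 has {2,3,5,6,7,8}; box has {2,4,6,8} → only 9 remains.
r8c3 = 9: row 8 has {2,4,5,6,8}; col 3 has {1,3,6}; box has {1,4,5,6,7,8} → only 9 remains.
r8c4 = 1: row 8 has {2,4,5,6,8,9}; col 4 has {2,3,4,5,7,9}; box has {2,5,6} → only 1 remains.
r9c1 = 3: row 9 has {4,5,6}; col 1 has {1,2,5,6,7,9}; box has {1,4,5,6,7,8,9} → only 3 remains.
r9c3 = 2: row 9 has {3,4,5,6}; col 3 has {1,3,6,9}; box has {1,3,4,5,6,7,8,9} → only 2 remains.
r9c7 = 1: row 9 has {2,3,4,5,6}; col 7 has {2,3,5,6,7,8,9}; box has {2,4,6,8,9} → only 1 remains.
r9c9 = 7: row 9 has {1,2,3,4,5,6}; col 9 has {2,4,6,8}; box has {1,2,4,6,8,9} → only 7 remains.
r1c7 = 4: row 1 has {3,6,7}; col 7 has {1,2,3,5,6,7,8,9}; box has {2,3,5,6,7,8,9} → only 4 remains.
r1c9 = 1: row 1 has {3,4,6,7}; col 9 has {2,4,6,7,8}; box has {2,3,4,5,6,7,8,9} → only 1 remains.
r2c3 = 4: row 2 has {3,5,8,9}; col 3 has {1,2,3,6,9}; box has {3,6,7,9} → only 4 remains.

4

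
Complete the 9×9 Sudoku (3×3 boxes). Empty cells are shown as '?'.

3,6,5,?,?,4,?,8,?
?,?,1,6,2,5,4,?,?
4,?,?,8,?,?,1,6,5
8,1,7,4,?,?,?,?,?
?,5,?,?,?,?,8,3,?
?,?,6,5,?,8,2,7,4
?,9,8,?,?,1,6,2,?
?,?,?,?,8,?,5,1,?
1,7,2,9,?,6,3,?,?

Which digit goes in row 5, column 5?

row 2, column 2 = 8 (sole candidate).
row 2, column 8 = 9 (sole candidate).
row 3, column 2 = 2 (sole candidate).
row 3, column 3 = 9 (sole candidate).
row 4, column 7 = 9 (sole candidate).
row 4, column 8 = 5 (sole candidate).
row 4, column 9 = 6 (sole candidate).
row 5, column 3 = 4 (sole candidate).
row 5, column 9 = 1 (sole candidate).
row 6, column 1 = 9 (sole candidate).
row 6, column 2 = 3 (sole candidate).
row 6, column 5 = 1 (sole candidate).
row 7, column 1 = 5 (sole candidate).
row 7, column 9 = 7 (sole candidate).
row 8, column 1 = 6 (sole candidate).
row 8, column 2 = 4 (sole candidate).
row 8, column 3 = 3 (sole candidate).
row 8, column 9 = 9 (sole candidate).
row 9, column 8 = 4 (sole candidate).
row 9, column 9 = 8 (sole candidate).
row 1, column 7 = 7 (sole candidate).
row 1, column 9 = 2 (sole candidate).
row 2, column 1 = 7 (sole candidate).
row 2, column 9 = 3 (sole candidate).
row 4, column 5 = 3 (sole candidate).
row 4, column 6 = 2 (sole candidate).
row 5, column 1 = 2 (sole candidate).
row 5, column 4 = 7 (sole candidate).
row 5, column 6 = 9 (sole candidate).
row 7, column 4 = 3 (sole candidate).
row 7, column 5 = 4 (sole candidate).
row 8, column 4 = 2 (sole candidate).
row 8, column 6 = 7 (sole candidate).
row 9, column 5 = 5 (sole candidate).
row 1, column 4 = 1 (sole candidate).
row 1, column 5 = 9 (sole candidate).
row 3, column 5 = 7 (sole candidate).
row 3, column 6 = 3 (sole candidate).
row 5, column 5 = 6: row 5 has {1,2,3,4,5,7,8,9}; col 5 has {1,2,3,4,5,7,8,9}; box has {1,2,3,4,5,7,8,9} → only 6 remains.

6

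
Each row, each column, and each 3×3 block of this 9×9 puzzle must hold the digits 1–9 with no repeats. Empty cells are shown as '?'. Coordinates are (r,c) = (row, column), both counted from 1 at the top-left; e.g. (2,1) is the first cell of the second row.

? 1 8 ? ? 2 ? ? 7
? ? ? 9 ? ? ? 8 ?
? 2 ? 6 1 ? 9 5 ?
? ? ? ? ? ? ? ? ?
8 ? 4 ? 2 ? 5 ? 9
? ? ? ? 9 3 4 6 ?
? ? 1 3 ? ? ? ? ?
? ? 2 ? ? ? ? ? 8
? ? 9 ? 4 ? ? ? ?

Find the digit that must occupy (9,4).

(1,1) = 9: in row 1, 9 can only go here (every other open cell in that row sees a 9).
(1,7) = 6: in row 1, 6 can only go here (every other open cell in that row sees a 6).
(3,6) = 8: in row 3, 8 can only go here (every other open cell in that row sees an 8).
(4,2) = 9: in row 4, 9 can only go here (every other open cell in that row sees a 9).
(6,4) = 8: in row 6, 8 can only go here (every other open cell in that row sees an 8).
(4,7) = 8: in row 4, 8 can only go here (every other open cell in that row sees an 8).
(9,2) = 8: in row 9, 8 can only go here (every other open cell in that row sees an 8).
(7,5) = 8: in row 7, 8 can only go here (every other open cell in that row sees an 8).
(9,4) = 2: in column 4, 2 can only go here (every other open cell in that column sees a 2).

2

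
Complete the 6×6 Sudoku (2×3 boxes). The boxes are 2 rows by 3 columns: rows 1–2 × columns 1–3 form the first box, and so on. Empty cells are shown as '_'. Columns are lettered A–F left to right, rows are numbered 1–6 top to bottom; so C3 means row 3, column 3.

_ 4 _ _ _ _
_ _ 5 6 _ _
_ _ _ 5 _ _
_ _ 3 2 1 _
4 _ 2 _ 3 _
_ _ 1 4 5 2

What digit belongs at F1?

C1 = 6 (sole candidate).
E1 = 2 (sole candidate).
E2 = 4 (sole candidate).
C3 = 4 (sole candidate).
E3 = 6 (sole candidate).
F3 = 3 (sole candidate).
F4 = 4 (sole candidate).
D5 = 1 (sole candidate).
F5 = 6 (sole candidate).
D1 = 3 (sole candidate).
F2 = 1 (sole candidate).
B5 = 5 (sole candidate).
A1 = 1 (sole candidate).
F1 = 5: row 1 has {1,2,3,4,6}; col 6 has {1,2,3,4,6}; box has {1,2,3,4,6} → only 5 remains.

5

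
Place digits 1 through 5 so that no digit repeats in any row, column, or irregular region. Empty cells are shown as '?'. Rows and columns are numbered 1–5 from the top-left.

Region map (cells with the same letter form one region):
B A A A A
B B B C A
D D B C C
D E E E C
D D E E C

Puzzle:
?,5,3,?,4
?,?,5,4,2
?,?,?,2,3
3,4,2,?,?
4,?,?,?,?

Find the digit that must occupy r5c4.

3

r1c4 = 1 (sole candidate).
r2c1 = 1 (sole candidate).
r2c2 = 3 (sole candidate).
r3c1 = 5 (sole candidate).
r3c2 = 1 (sole candidate).
r3c3 = 4 (sole candidate).
r4c4 = 5 (sole candidate).
r4c5 = 1 (sole candidate).
r5c2 = 2 (sole candidate).
r5c3 = 1 (sole candidate).
r5c4 = 3: row 5 has {1,2,4}; col 4 has {1,2,4,5}; region has {1,2,4,5} → only 3 remains.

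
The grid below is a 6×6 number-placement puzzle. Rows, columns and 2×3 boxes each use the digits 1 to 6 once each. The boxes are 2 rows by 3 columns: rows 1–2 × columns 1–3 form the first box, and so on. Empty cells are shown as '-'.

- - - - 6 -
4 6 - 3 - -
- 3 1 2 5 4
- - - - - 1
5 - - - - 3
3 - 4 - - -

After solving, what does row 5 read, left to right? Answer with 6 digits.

r3c1 = 6 (sole candidate).
r4c1 = 2 (sole candidate).
r4c3 = 5 (sole candidate).
r4c4 = 6 (sole candidate).
r4c5 = 3 (sole candidate).
r1c1 = 1 (sole candidate).
r2c3 = 2 (sole candidate).
r2c5 = 1 (sole candidate).
r2c6 = 5 (sole candidate).
r4c2 = 4 (sole candidate).
r5c3 = 6: row 5 has {3,5}; col 3 has {1,2,4,5}; box has {3,4,5} → only 6 remains.
r6c5 = 2 (sole candidate).
r6c6 = 6 (sole candidate).
r1c2 = 5 (sole candidate).
r1c3 = 3 (sole candidate).
r1c4 = 4 (sole candidate).
r1c6 = 2 (sole candidate).
r5c4 = 1: row 5 has {3,5,6}; col 4 has {2,3,4,6}; box has {2,3,6} → only 1 remains.
r5c5 = 4: row 5 has {1,3,5,6}; col 5 has {1,2,3,5,6}; box has {1,2,3,6} → only 4 remains.
r6c2 = 1 (sole candidate).
r6c4 = 5 (sole candidate).
r5c2 = 2: row 5 has {1,3,4,5,6}; col 2 has {1,3,4,5,6}; box has {1,3,4,5,6} → only 2 remains.

526143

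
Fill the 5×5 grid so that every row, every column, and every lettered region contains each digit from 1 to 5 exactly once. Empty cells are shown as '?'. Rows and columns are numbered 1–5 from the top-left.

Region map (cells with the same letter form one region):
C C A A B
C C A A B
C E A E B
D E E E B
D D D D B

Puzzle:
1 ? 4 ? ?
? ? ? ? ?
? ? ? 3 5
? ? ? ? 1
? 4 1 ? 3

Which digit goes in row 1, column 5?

2

row 1, column 5 = 2: row 1 has {1,4}; col 5 has {1,3,5}; region has {1,3,5} → only 2 remains.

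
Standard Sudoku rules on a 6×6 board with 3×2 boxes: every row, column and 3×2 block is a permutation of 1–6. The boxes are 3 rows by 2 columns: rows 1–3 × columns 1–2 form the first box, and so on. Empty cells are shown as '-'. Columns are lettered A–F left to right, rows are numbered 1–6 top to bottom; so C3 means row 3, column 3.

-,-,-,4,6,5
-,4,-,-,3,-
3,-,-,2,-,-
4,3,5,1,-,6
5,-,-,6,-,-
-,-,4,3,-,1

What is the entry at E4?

2

D2 = 5: row 2 has {3,4}; col 4 has {1,2,3,4,6}; box has {2,4} → only 5 remains.
F2 = 2: row 2 has {3,4,5}; col 6 has {1,5,6}; box has {3,5,6} → only 2 remains.
F3 = 4: row 3 has {2,3}; col 6 has {1,2,5,6}; box has {2,3,5,6} → only 4 remains.
E4 = 2: row 4 has {1,3,4,5,6}; col 5 has {3,6}; box has {1,6} → only 2 remains.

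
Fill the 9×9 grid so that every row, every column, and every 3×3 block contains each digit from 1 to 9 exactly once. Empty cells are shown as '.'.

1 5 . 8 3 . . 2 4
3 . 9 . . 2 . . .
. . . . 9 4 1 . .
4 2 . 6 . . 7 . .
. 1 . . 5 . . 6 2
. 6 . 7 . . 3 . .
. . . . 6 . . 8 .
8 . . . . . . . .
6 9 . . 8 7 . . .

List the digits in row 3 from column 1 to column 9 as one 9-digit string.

row 1, column 6 = 6: row 1 has {1,2,3,4,5,8}; col 6 has {2,4,7}; box has {2,3,4,8,9} → only 6 remains.
row 1, column 7 = 9: row 1 has {1,2,3,4,5,6,8}; col 7 has {1,3,7}; box has {1,2,4} → only 9 remains.
row 3, column 4 = 5: row 3 has {1,4,9}; col 4 has {6,7,8}; box has {2,3,4,6,8,9} → only 5 remains.
row 4, column 5 = 1: row 4 has {2,4,6,7}; col 5 has {3,5,6,8,9}; box has {5,6,7} → only 1 remains.
row 1, column 3 = 7: row 1 has {1,2,3,4,5,6,8,9}; col 3 has {9}; box has {1,3,5,9} → only 7 remains.
row 2, column 4 = 1: row 2 has {2,3,9}; col 4 has {5,6,7,8}; box has {2,3,4,5,6,8,9} → only 1 remains.
row 2, column 5 = 7: row 2 has {1,2,3,9}; col 5 has {1,3,5,6,8,9}; box has {1,2,3,4,5,6,8,9} → only 7 remains.
row 2, column 8 = 5: row 2 has {1,2,3,7,9}; col 8 has {2,6,8}; box has {1,2,4,9} → only 5 remains.
row 3, column 1 = 2: row 3 has {1,4,5,9}; col 1 has {1,3,4,6,8}; box has {1,3,5,7,9} → only 2 remains.
row 3, column 2 = 8: row 3 has {1,2,4,5,9}; col 2 has {1,2,5,6,9}; box has {1,2,3,5,7,9} → only 8 remains.
row 3, column 3 = 6: row 3 has {1,2,4,5,8,9}; col 3 has {7,9}; box has {1,2,3,5,7,8,9} → only 6 remains.
row 4, column 8 = 9: row 4 has {1,2,4,6,7}; col 8 has {2,5,6,8}; box has {2,3,6,7} → only 9 remains.
row 2, column 2 = 4: row 2 has {1,2,3,5,7,9}; col 2 has {1,2,5,6,8,9}; box has {1,2,3,5,6,7,8,9} → only 4 remains.
row 5, column 1 = 7: in row 5, 7 can only go here (every other open cell in that row sees a 7).
row 7, column 1 = 5: row 7 has {6,8}; col 1 has {1,2,3,4,6,7,8}; box has {6,8,9} → only 5 remains.
row 6, column 1 = 9: row 6 has {3,6,7}; col 1 has {1,2,3,4,5,6,7,8}; box has {1,2,4,6,7} → only 9 remains.
row 6, column 6 = 8: row 6 has {3,6,7,9}; col 6 has {2,4,6,7}; box has {1,5,6,7} → only 8 remains.
row 4, column 6 = 3: row 4 has {1,2,4,6,7,9}; col 6 has {2,4,6,7,8}; box has {1,5,6,7,8} → only 3 remains.
row 5, column 6 = 9: row 5 has {1,2,5,6,7}; col 6 has {2,3,4,6,7,8}; box has {1,3,5,6,7,8} → only 9 remains.
row 6, column 3 = 5: row 6 has {3,6,7,8,9}; col 3 has {6,7,9}; box has {1,2,4,6,7,9} → only 5 remains.
row 6, column 9 = 1: row 6 has {3,5,6,7,8,9}; col 9 has {2,4}; box has {2,3,6,7,9} → only 1 remains.
row 7, column 6 = 1: row 7 has {5,6,8}; col 6 has {2,3,4,6,7,8,9}; box has {6,7,8} → only 1 remains.
row 8, column 6 = 5: row 8 has {8}; col 6 has {1,2,3,4,6,7,8,9}; box has {1,6,7,8} → only 5 remains.
row 4, column 3 = 8: row 4 has {1,2,3,4,6,7,9}; col 3 has {5,6,7,9}; box has {1,2,4,5,6,7,9} → only 8 remains.
row 4, column 9 = 5: row 4 has {1,2,3,4,6,7,8,9}; col 9 has {1,2,4}; box has {1,2,3,6,7,9} → only 5 remains.
row 5, column 3 = 3: row 5 has {1,2,5,6,7,9}; col 3 has {5,6,7,8,9}; box has {1,2,4,5,6,7,8,9} → only 3 remains.
row 5, column 4 = 4: row 5 has {1,2,3,5,6,7,9}; col 4 has {1,5,6,7,8}; box has {1,3,5,6,7,8,9} → only 4 remains.
row 5, column 7 = 8: row 5 has {1,2,3,4,5,6,7,9}; col 7 has {1,3,7,9}; box has {1,2,3,5,6,7,9} → only 8 remains.
row 6, column 5 = 2: row 6 has {1,3,5,6,7,8,9}; col 5 has {1,3,5,6,7,8,9}; box has {1,3,4,5,6,7,8,9} → only 2 remains.
row 6, column 8 = 4: row 6 has {1,2,3,5,6,7,8,9}; col 8 has {2,5,6,8,9}; box has {1,2,3,5,6,7,8,9} → only 4 remains.
row 8, column 5 = 4: row 8 has {5,8}; col 5 has {1,2,3,5,6,7,8,9}; box has {1,5,6,7,8} → only 4 remains.
row 9, column 9 = 3: row 9 has {6,7,8,9}; col 9 has {1,2,4,5}; box has {8} → only 3 remains.
row 2, column 7 = 6: row 2 has {1,2,3,4,5,7,9}; col 7 has {1,3,7,8,9}; box has {1,2,4,5,9} → only 6 remains.
row 2, column 9 = 8: row 2 has {1,2,3,4,5,6,7,9}; col 9 has {1,2,3,4,5}; box has {1,2,4,5,6,9} → only 8 remains.
row 3, column 9 = 7: row 3 has {1,2,4,5,6,8,9}; col 9 has {1,2,3,4,5,8}; box has {1,2,4,5,6,8,9} → only 7 remains.
row 7, column 9 = 9: row 7 has {1,5,6,8}; col 9 has {1,2,3,4,5,7,8}; box has {3,8} → only 9 remains.
row 8, column 7 = 2: row 8 has {4,5,8}; col 7 has {1,3,6,7,8,9}; box has {3,8,9} → only 2 remains.
row 8, column 9 = 6: row 8 has {2,4,5,8}; col 9 has {1,2,3,4,5,7,8,9}; box has {2,3,8,9} → only 6 remains.
row 9, column 4 = 2: row 9 has {3,6,7,8,9}; col 4 has {1,4,5,6,7,8}; box has {1,4,5,6,7,8} → only 2 remains.
row 9, column 8 = 1: row 9 has {2,3,6,7,8,9}; col 8 has {2,4,5,6,8,9}; box has {2,3,6,8,9} → only 1 remains.
row 3, column 8 = 3: row 3 has {1,2,4,5,6,7,8,9}; col 8 has {1,2,4,5,6,8,9}; box has {1,2,4,5,6,7,8,9} → only 3 remains.

286594137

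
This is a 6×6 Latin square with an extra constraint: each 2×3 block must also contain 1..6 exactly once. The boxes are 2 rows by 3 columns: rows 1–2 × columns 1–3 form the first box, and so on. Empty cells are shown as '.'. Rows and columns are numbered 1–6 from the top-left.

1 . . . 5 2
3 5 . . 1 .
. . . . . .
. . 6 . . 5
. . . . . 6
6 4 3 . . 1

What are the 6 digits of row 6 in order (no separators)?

643521

R1C2 = 6 (sole candidate).
R1C3 = 4 (sole candidate).
R1C4 = 3 (sole candidate).
R2C3 = 2 (sole candidate).
R2C6 = 4 (sole candidate).
R3C6 = 3 (sole candidate).
R6C5 = 2: row 6 has {1,3,4,6}; col 5 has {1,5}; box has {1,6} → only 2 remains.
R2C4 = 6 (sole candidate).
R4C5 = 4 (sole candidate).
R5C5 = 3 (sole candidate).
R6C4 = 5: row 6 has {1,2,3,4,6}; col 4 has {3,6}; box has {1,2,3,6} → only 5 remains.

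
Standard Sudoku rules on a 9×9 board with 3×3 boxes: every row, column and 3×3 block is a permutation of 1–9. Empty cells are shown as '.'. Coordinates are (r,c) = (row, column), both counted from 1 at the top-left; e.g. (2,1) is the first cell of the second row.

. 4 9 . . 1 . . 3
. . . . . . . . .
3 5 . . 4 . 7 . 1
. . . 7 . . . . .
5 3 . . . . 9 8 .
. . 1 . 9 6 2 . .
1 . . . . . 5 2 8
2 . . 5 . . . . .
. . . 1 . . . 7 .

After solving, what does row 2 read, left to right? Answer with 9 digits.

817653492

(2,2) = 1: in row 2, 1 can only go here (every other open cell in that row sees a 1).
(5,5) = 1 (hidden single in row 5).
(9,3) = 5 (hidden single in row 9).
(4,2) = 2 (hidden single in column 2).
(4,1) = 9 (hidden single in row 4).
(2,9) = 2: in column 9, 2 can only go here (every other open cell in that column sees a 2).
(3,3) = 2 (hidden single in column 3).
Singles propagation stalls before every target cell is settled. Branch on (3,6) (candidates {8,9}).
  Try (3,6) = 8: this forces (6,4)=8, (6,2)=7, (6,1)=4, (6,9)=5, (5,3)=6, (6,8)=3, (4,3)=8, (2,3)=7; then column 1 has no cell left for 7 — contradiction.
So (3,6) = 9.
(3,8) = 6 (sole candidate).
(1,7) = 8 (sole candidate).
(1,8) = 5 (sole candidate).
(2,7) = 4: row 2 has {1,2}; col 7 has {2,5,7,8,9}; box has {1,2,3,5,6,7,8} → only 4 remains.
(2,8) = 9: row 2 has {1,2,4}; col 8 has {2,5,6,7,8}; box has {1,2,3,4,5,6,7,8} → only 9 remains.
(3,4) = 8 (sole candidate).
(6,9) = 5 (hidden single in row 6).
(7,4) = 9 (hidden single in column 4).
(5,9) = 7 (hidden single in column 9).
(5,3) = 6 (hidden single in row 5).
Singles propagation stalls; (2,4) is still open with candidates {3,6}.
  Try (2,4) = 3: this forces (6,4)=4; then row 5 has no cell left for 4 — contradiction.
So (2,4) = 6.
(1,4) = 2 (sole candidate).
(1,5) = 7 (sole candidate).
(5,4) = 4 (sole candidate).
(5,6) = 2 (sole candidate).
(6,4) = 3 (sole candidate).
(6,8) = 4 (sole candidate).
(1,1) = 6 (sole candidate).
(4,9) = 6 (sole candidate).
(4,3) = 4 (hidden single in row 4).
(7,6) = 4 (hidden single in row 7).
(8,9) = 4 (hidden single in row 8).
(9,9) = 9 (sole candidate).
(8,2) = 9 (hidden single in row 8).
(9,5) = 2 (hidden single in row 9).
(9,1) = 4 (hidden single in row 9).
(8,6) = 7 (hidden single in column 6).
Singles propagation stalls; (2,1) is still open with candidates {7,8}.
  Try (2,1) = 7: this forces (2,3)=8, (6,1)=8, (6,2)=7, (7,2)=6, (7,5)=3, (8,3)=3, (8,8)=1, (9,2)=8; then (9,6) has no candidate left — contradiction.
So (2,1) = 8.
(2,3) = 7: row 2 has {1,2,4,6,8,9}; col 3 has {1,2,4,5,6,9}; box has {1,2,3,4,5,6,8,9} → only 7 remains.
(6,1) = 7 (sole candidate).
(6,2) = 8 (sole candidate).
(7,3) = 3 (sole candidate).
(7,5) = 6 (sole candidate).
(8,3) = 8 (sole candidate).
(8,5) = 3 (sole candidate).
(8,8) = 1 (sole candidate).
(9,2) = 6 (sole candidate).
(9,6) = 8 (sole candidate).
(9,7) = 3 (sole candidate).
(2,5) = 5: row 2 has {1,2,4,6,7,8,9}; col 5 has {1,2,3,4,6,7,9}; box has {1,2,4,6,7,8,9} → only 5 remains.
(2,6) = 3: row 2 has {1,2,4,5,6,7,8,9}; col 6 has {1,2,4,6,7,8,9}; box has {1,2,4,5,6,7,8,9} → only 3 remains.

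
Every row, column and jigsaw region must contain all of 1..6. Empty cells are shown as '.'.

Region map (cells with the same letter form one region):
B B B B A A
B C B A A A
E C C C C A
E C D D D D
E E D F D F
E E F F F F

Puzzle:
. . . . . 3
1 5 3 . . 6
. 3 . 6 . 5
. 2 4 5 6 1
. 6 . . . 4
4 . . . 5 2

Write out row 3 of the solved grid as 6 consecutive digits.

231645

r1c2 = 4 (sole candidate).
r1c4 = 2 (sole candidate).
r1c5 = 1 (sole candidate).
r2c4 = 4 (sole candidate).
r2c5 = 2 (sole candidate).
r3c1 = 2: row 3 has {3,5,6}; col 1 has {1,4}; region has {4,6} → only 2 remains.
r3c3 = 1: row 3 has {2,3,5,6}; col 3 has {3,4}; region has {2,3,5,6} → only 1 remains.
r3c5 = 4: row 3 has {1,2,3,5,6}; col 5 has {1,2,5,6}; region has {1,2,3,5,6} → only 4 remains.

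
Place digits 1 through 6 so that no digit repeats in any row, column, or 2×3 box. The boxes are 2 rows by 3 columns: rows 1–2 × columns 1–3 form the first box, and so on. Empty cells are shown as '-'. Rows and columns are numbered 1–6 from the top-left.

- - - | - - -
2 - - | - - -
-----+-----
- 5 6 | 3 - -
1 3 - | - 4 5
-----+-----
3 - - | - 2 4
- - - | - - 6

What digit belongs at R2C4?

4

R3C1 = 4: row 3 has {3,5,6}; col 1 has {1,2,3}; box has {1,3,5,6} → only 4 remains.
R3C5 = 1: row 3 has {3,4,5,6}; col 5 has {2,4}; box has {3,4,5} → only 1 remains.
R3C6 = 2: row 3 has {1,3,4,5,6}; col 6 has {4,5,6}; box has {1,3,4,5} → only 2 remains.
R4C3 = 2: row 4 has {1,3,4,5}; col 3 has {6}; box has {1,3,4,5,6} → only 2 remains.
R4C4 = 6: row 4 has {1,2,3,4,5}; col 4 has {3}; box has {1,2,3,4,5} → only 6 remains.
R6C1 = 5: row 6 has {6}; col 1 has {1,2,3,4}; box has {3} → only 5 remains.
R6C4 = 1: row 6 has {5,6}; col 4 has {3,6}; box has {2,4,6} → only 1 remains.
R6C5 = 3: row 6 has {1,5,6}; col 5 has {1,2,4}; box has {1,2,4,6} → only 3 remains.
R1C1 = 6: row 1 has {}; col 1 has {1,2,3,4,5}; box has {2} → only 6 remains.
R1C5 = 5: row 1 has {6}; col 5 has {1,2,3,4}; box has {} → only 5 remains.
R2C4 = 4: row 2 has {2}; col 4 has {1,3,6}; box has {5} → only 4 remains.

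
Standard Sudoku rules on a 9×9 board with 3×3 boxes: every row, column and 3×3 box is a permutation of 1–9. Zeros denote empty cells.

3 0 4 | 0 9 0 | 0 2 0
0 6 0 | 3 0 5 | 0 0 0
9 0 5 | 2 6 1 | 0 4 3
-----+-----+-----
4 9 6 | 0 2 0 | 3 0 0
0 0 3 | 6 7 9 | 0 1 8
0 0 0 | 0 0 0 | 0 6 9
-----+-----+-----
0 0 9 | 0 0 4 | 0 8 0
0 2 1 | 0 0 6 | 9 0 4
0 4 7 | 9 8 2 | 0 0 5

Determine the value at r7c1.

r2c5 = 4 (sole candidate).
r4c6 = 8 (sole candidate).
r4c9 = 7 (sole candidate).
r5c2 = 5 (sole candidate).
r6c6 = 3 (sole candidate).
r7c2 = 3 (sole candidate).
r9c1 = 6 (sole candidate).
r9c7 = 1 (sole candidate).
r9c8 = 3 (sole candidate).
r1c6 = 7 (sole candidate).
r2c9 = 1 (sole candidate).
r4c8 = 5 (sole candidate).
r5c1 = 2 (sole candidate).
r5c7 = 4 (sole candidate).
r6c3 = 8 (sole candidate).
r6c7 = 2 (sole candidate).
r7c1 = 5: row 7 has {3,4,8,9}; col 1 has {2,3,4,6,9}; box has {1,2,3,4,6,7,9} → only 5 remains.

5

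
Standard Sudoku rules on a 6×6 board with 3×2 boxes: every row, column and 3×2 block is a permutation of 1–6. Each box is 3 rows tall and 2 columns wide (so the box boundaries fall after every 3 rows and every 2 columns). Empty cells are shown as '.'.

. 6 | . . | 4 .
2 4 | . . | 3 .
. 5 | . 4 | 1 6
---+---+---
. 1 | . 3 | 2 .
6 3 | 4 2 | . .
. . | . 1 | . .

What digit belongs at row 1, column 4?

row 1, column 4 = 5: row 1 has {4,6}; col 4 has {1,2,3,4}; box has {4} → only 5 remains.

5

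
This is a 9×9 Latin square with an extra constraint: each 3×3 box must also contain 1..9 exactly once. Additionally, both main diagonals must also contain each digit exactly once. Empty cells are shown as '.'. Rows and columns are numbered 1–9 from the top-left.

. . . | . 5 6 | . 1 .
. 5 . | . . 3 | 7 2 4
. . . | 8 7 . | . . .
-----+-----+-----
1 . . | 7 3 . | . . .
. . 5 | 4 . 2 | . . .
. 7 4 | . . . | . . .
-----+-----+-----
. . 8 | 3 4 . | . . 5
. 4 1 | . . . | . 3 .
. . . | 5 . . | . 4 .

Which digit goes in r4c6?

5

r1c1 = 4: in row 1, 4 can only go here (every other open cell in that row sees a 4).
r1c3 = 7: in row 1, 7 can only go here (every other open cell in that row sees a 7).
r2c1 = 8: in row 2, 8 can only go here (every other open cell in that row sees an 8).
r1c7 = 8: in row 1, 8 can only go here (every other open cell in that row sees an 8).
r2c3 = 6: in row 2, 6 can only go here (every other open cell in that row sees a 6).
r3c6 = 4: in row 3, 4 can only go here (every other open cell in that row sees a 4).
r3c2 = 1: in row 3, 1 can only go here (every other open cell in that row sees a 1).
r4c7 = 4: in row 4, 4 can only go here (every other open cell in that row sees a 4).
r8c1 = 5: in row 8, 5 can only go here (every other open cell in that row sees a 5).
r9c3 = 3: in column 3, 3 can only go here (every other open cell in that column sees a 3).
r4c6 = 5: in column 6, 5 can only go here (every other open cell in that column sees a 5).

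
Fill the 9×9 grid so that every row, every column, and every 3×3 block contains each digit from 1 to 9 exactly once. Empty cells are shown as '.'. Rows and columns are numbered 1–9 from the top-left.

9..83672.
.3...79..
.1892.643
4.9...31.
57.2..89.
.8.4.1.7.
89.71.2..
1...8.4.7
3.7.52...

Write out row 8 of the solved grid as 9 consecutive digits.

125389467

r2c5 = 4 (sole candidate).
r3c1 = 7 (sole candidate).
r3c6 = 5 (sole candidate).
r4c6 = 8 (sole candidate).
r5c5 = 6 (sole candidate).
r5c6 = 3 (sole candidate).
r5c9 = 4 (sole candidate).
r6c5 = 9 (sole candidate).
r6c7 = 5 (sole candidate).
r7c6 = 4 (sole candidate).
r8c6 = 9: row 8 has {1,4,7,8}; col 6 has {1,2,3,4,5,6,7,8}; box has {1,2,4,5,7,8} → only 9 remains.
r9c4 = 6 (sole candidate).
r9c7 = 1 (sole candidate).
r9c8 = 8 (sole candidate).
r9c9 = 9 (sole candidate).
r2c4 = 1 (sole candidate).
r2c8 = 5 (sole candidate).
r2c9 = 8 (sole candidate).
r4c4 = 5 (sole candidate).
r4c5 = 7 (sole candidate).
r5c3 = 1 (sole candidate).
r8c4 = 3: row 8 has {1,4,7,8,9}; col 4 has {1,2,4,5,6,7,8,9}; box has {1,2,4,5,6,7,8,9} → only 3 remains.
r8c8 = 6: row 8 has {1,3,4,7,8,9}; col 8 has {1,2,4,5,7,8,9}; box has {1,2,4,7,8,9} → only 6 remains.
r9c2 = 4 (sole candidate).
r1c2 = 5 (sole candidate).
r1c3 = 4 (sole candidate).
r1c9 = 1 (sole candidate).
r7c8 = 3 (sole candidate).
r7c9 = 5 (sole candidate).
r8c2 = 2: row 8 has {1,3,4,6,7,8,9}; col 2 has {1,3,4,5,7,8,9}; box has {1,3,4,7,8,9} → only 2 remains.
r8c3 = 5: row 8 has {1,2,3,4,6,7,8,9}; col 3 has {1,4,7,8,9}; box has {1,2,3,4,7,8,9} → only 5 remains.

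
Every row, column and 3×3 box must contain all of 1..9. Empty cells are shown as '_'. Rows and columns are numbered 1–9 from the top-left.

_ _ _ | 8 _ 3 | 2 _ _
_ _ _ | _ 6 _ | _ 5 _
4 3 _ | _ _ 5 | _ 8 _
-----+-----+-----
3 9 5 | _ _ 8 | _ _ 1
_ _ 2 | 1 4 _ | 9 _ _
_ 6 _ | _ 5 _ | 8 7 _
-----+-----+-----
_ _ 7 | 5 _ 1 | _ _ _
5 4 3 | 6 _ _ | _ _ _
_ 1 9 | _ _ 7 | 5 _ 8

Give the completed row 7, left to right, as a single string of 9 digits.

R5C6 = 6 (sole candidate).
R5C8 = 3 (sole candidate).
R5C9 = 5 (sole candidate).
R6C1 = 1 (sole candidate).
R6C3 = 4 (sole candidate).
R6C9 = 2 (sole candidate).
R6C6 = 9 (sole candidate).
R8C6 = 2 (sole candidate).
R9C5 = 3 (sole candidate).
R2C6 = 4 (sole candidate).
R6C4 = 3 (sole candidate).
R9C4 = 4 (sole candidate).
R1C2 = 5 (hidden single in row 1).
R8C5 = 8 (hidden single in row 8).
R7C5 = 9: row 7 has {1,5,7}; col 5 has {3,4,5,6,8}; box has {1,2,3,4,5,6,7,8} → only 9 remains.
R2C3 = 8 (hidden single in column 3).
R2C7 = 1 (hidden single in row 2).
R8C7 = 7 (sole candidate).
R8C9 = 9 (sole candidate).
R3C7 = 6 (sole candidate).
R3C9 = 7 (sole candidate).
R4C7 = 4 (sole candidate).
R4C8 = 6 (sole candidate).
R7C7 = 3: row 7 has {1,5,7,9}; col 7 has {1,2,4,5,6,7,8,9}; box has {5,7,8,9} → only 3 remains.
R8C8 = 1 (sole candidate).
R9C8 = 2 (sole candidate).
R1C9 = 4 (sole candidate).
R2C9 = 3 (sole candidate).
R3C3 = 1 (sole candidate).
R3C5 = 2 (sole candidate).
R4C5 = 7 (sole candidate).
R7C8 = 4: row 7 has {1,3,5,7,9}; col 8 has {1,2,3,5,6,7,8}; box has {1,2,3,5,7,8,9} → only 4 remains.
R7C9 = 6: row 7 has {1,3,4,5,7,9}; col 9 has {1,2,3,4,5,7,8,9}; box has {1,2,3,4,5,7,8,9} → only 6 remains.
R9C1 = 6 (sole candidate).
R1C3 = 6 (sole candidate).
R1C5 = 1 (sole candidate).
R1C8 = 9 (sole candidate).
R3C4 = 9 (sole candidate).
R4C4 = 2 (sole candidate).
R1C1 = 7 (sole candidate).
R2C2 = 2 (sole candidate).
R2C4 = 7 (sole candidate).
R5C1 = 8 (sole candidate).
R5C2 = 7 (sole candidate).
R7C1 = 2: row 7 has {1,3,4,5,6,7,9}; col 1 has {1,3,4,5,6,7,8}; box has {1,3,4,5,6,7,9} → only 2 remains.
R7C2 = 8: row 7 has {1,2,3,4,5,6,7,9}; col 2 has {1,2,3,4,5,6,7,9}; box has {1,2,3,4,5,6,7,9} → only 8 remains.

287591346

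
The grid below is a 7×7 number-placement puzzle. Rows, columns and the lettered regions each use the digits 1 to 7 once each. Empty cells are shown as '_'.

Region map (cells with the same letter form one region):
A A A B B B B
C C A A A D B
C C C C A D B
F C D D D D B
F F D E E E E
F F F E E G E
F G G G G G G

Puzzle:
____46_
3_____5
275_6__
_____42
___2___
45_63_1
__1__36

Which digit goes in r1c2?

r3c6 = 1: row 3 has {2,5,6,7}; col 6 has {3,4,6}; region has {4} → only 1 remains.
r3c7 = 3: row 3 has {1,2,5,6,7}; col 7 has {1,2,5,6}; region has {2,4,5,6} → only 3 remains.
r7c1 = 7: row 7 has {1,3,6}; col 1 has {2,3,4}; region has {4,5} → only 7 remains.
r1c7 = 7: row 1 has {4,6}; col 7 has {1,2,3,5,6}; region has {2,3,4,5,6} → only 7 remains.
r3c4 = 4: row 3 has {1,2,3,5,6,7}; col 4 has {2,6}; region has {2,3,5,7} → only 4 remains.
r5c7 = 4: row 5 has {2}; col 7 has {1,2,3,5,6,7}; region has {1,2,3,6} → only 4 remains.
r6c3 = 2: row 6 has {1,3,4,5,6}; col 3 has {1,5}; region has {4,5,7} → only 2 remains.
r6c6 = 7: row 6 has {1,2,3,4,5,6}; col 6 has {1,3,4,6}; region has {1,3,6} → only 7 remains.
r7c4 = 5: row 7 has {1,3,6,7}; col 4 has {2,4,6}; region has {1,3,6,7} → only 5 remains.
r7c5 = 2: row 7 has {1,3,5,6,7}; col 5 has {3,4,6}; region has {1,3,5,6,7} → only 2 remains.
r1c3 = 3: row 1 has {4,6,7}; col 3 has {1,2,5}; region has {6} → only 3 remains.
r1c4 = 1: row 1 has {3,4,6,7}; col 4 has {2,4,5,6}; region has {2,3,4,5,6,7} → only 1 remains.
r2c4 = 7: row 2 has {3,5}; col 4 has {1,2,4,5,6}; region has {3,6} → only 7 remains.
r2c5 = 1: row 2 has {3,5,7}; col 5 has {2,3,4,6}; region has {3,6,7} → only 1 remains.
r2c6 = 2: row 2 has {1,3,5,7}; col 6 has {1,3,4,6,7}; region has {1,4} → only 2 remains.
r4c4 = 3: row 4 has {2,4}; col 4 has {1,2,4,5,6,7}; region has {1,2,4} → only 3 remains.
r5c6 = 5: row 5 has {2,4}; col 6 has {1,2,3,4,6,7}; region has {1,2,3,4,6} → only 5 remains.
r7c2 = 4: row 7 has {1,2,3,5,6,7}; col 2 has {5,7}; region has {1,2,3,5,6,7} → only 4 remains.
r1c1 = 5: row 1 has {1,3,4,6,7}; col 1 has {2,3,4,7}; region has {1,3,6,7} → only 5 remains.
r1c2 = 2: row 1 has {1,3,4,5,6,7}; col 2 has {4,5,7}; region has {1,3,5,6,7} → only 2 remains.

2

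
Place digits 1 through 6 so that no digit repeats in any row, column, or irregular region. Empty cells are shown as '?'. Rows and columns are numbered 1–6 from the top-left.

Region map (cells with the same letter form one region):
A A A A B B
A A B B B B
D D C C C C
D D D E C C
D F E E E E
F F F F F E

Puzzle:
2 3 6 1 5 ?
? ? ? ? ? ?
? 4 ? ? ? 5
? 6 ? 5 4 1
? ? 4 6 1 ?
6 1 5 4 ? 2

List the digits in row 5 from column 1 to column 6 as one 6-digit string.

524613

row 1, column 6 = 4 (sole candidate).
row 2, column 2 = 5 (sole candidate).
row 4, column 1 = 3 (sole candidate).
row 4, column 3 = 2 (sole candidate).
row 5, column 1 = 5: row 5 has {1,4,6}; col 1 has {2,3,6}; region has {2,3,4,6} → only 5 remains.
row 5, column 2 = 2: row 5 has {1,4,5,6}; col 2 has {1,3,4,5,6}; region has {1,4,5,6} → only 2 remains.
row 5, column 6 = 3: row 5 has {1,2,4,5,6}; col 6 has {1,2,4,5}; region has {1,2,4,5,6} → only 3 remains.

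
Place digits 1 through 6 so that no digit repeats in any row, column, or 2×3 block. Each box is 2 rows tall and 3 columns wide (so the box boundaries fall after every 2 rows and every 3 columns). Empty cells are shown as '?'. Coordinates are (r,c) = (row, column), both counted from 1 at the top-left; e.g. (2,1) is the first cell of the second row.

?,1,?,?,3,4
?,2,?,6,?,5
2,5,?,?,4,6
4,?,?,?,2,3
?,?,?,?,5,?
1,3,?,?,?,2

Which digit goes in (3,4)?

1

(1,4) = 2: row 1 has {1,3,4}; col 4 has {6}; box has {3,4,5,6} → only 2 remains.
(2,1) = 3: row 2 has {2,5,6}; col 1 has {1,2,4}; box has {1,2} → only 3 remains.
(2,3) = 4: row 2 has {2,3,5,6}; col 3 has {}; box has {1,2,3} → only 4 remains.
(2,5) = 1: row 2 has {2,3,4,5,6}; col 5 has {2,3,4,5}; box has {2,3,4,5,6} → only 1 remains.
(3,4) = 1: row 3 has {2,4,5,6}; col 4 has {2,6}; box has {2,3,4,6} → only 1 remains.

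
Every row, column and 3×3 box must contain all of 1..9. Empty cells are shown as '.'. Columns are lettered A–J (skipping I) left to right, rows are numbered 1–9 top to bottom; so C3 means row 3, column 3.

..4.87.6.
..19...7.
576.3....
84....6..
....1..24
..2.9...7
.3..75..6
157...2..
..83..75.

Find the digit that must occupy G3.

9

C7 = 9: row 7 has {3,5,6,7}; col 3 has {1,2,4,6,7,8}; box has {1,3,5,7,8} → only 9 remains.
D4 = 7: in row 4, 7 can only go here (every other open cell in that row sees a 7).
A5 = 7: in row 5, 7 can only go here (every other open cell in that row sees a 7).
A1 = 9: in column 1, 9 can only go here (every other open cell in that column sees a 9).
B1 = 2: row 1 has {4,6,7,8,9}; col 2 has {3,4,5,7}; box has {1,4,5,6,7,9} → only 2 remains.
A2 = 3: row 2 has {1,7,9}; col 1 has {1,5,7,8,9}; box has {1,2,4,5,6,7,9} → only 3 remains.
B2 = 8: row 2 has {1,3,7,9}; col 2 has {2,3,4,5,7}; box has {1,2,3,4,5,6,7,9} → only 8 remains.
A6 = 6: row 6 has {2,7,9}; col 1 has {1,3,5,7,8,9}; box has {2,4,7,8} → only 6 remains.
B6 = 1: row 6 has {2,6,7,9}; col 2 has {2,3,4,5,7,8}; box has {2,4,6,7,8} → only 1 remains.
B9 = 6: row 9 has {3,5,7,8}; col 2 has {1,2,3,4,5,7,8}; box has {1,3,5,7,8,9} → only 6 remains.
B5 = 9: row 5 has {1,2,4,7}; col 2 has {1,2,3,4,5,6,7,8}; box has {1,2,4,6,7,8} → only 9 remains.
G3 = 9: in column 7, 9 can only go here (every other open cell in that column sees a 9).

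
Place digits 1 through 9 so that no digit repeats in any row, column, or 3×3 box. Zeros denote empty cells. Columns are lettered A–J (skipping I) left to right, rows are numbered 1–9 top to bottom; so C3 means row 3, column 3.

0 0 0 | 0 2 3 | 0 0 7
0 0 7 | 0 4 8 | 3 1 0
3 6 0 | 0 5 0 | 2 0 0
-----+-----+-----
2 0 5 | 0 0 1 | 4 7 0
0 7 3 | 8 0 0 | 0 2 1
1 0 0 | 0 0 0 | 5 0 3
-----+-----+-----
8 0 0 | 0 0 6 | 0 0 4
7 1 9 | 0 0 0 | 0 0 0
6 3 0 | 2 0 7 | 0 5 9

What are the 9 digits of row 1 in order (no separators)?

F3 = 9: row 3 has {2,3,5,6}; col 6 has {1,3,6,7,8}; box has {2,3,4,5,8} → only 9 remains.
J3 = 8: row 3 has {2,3,5,6,9}; col 9 has {1,3,4,7,9}; box has {1,2,3,7} → only 8 remains.
J4 = 6: row 4 has {1,2,4,5,7}; col 9 has {1,3,4,7,8,9}; box has {1,2,3,4,5,7} → only 6 remains.
G5 = 9: row 5 has {1,2,3,7,8}; col 7 has {2,3,4,5}; box has {1,2,3,4,5,6,7} → only 9 remains.
H6 = 8: row 6 has {1,3,5}; col 8 has {1,2,5,7}; box has {1,2,3,4,5,6,7,9} → only 8 remains.
C7 = 2: row 7 has {4,6,8}; col 3 has {3,5,7,9}; box has {1,3,6,7,8,9} → only 2 remains.
H7 = 3: row 7 has {2,4,6,8}; col 8 has {1,2,5,7,8}; box has {4,5,9} → only 3 remains.
H8 = 6: row 8 has {1,7,9}; col 8 has {1,2,3,5,7,8}; box has {3,4,5,9} → only 6 remains.
J8 = 2: row 8 has {1,6,7,9}; col 9 has {1,3,4,6,7,8,9}; box has {3,4,5,6,9} → only 2 remains.
C9 = 4: row 9 has {2,3,5,6,7,9}; col 3 has {2,3,5,7,9}; box has {1,2,3,6,7,8,9} → only 4 remains.
G1 = 6: row 1 has {2,3,7}; col 7 has {2,3,4,5,9}; box has {1,2,3,7,8} → only 6 remains.
D2 = 6: row 2 has {1,3,4,7,8}; col 4 has {2,8}; box has {2,3,4,5,8,9} → only 6 remains.
J2 = 5: row 2 has {1,3,4,6,7,8}; col 9 has {1,2,3,4,6,7,8,9}; box has {1,2,3,6,7,8} → only 5 remains.
C3 = 1: row 3 has {2,3,5,6,8,9}; col 3 has {2,3,4,5,7,9}; box has {3,6,7} → only 1 remains.
D3 = 7: row 3 has {1,2,3,5,6,8,9}; col 4 has {2,6,8}; box has {2,3,4,5,6,8,9} → only 7 remains.
H3 = 4: row 3 has {1,2,3,5,6,7,8,9}; col 8 has {1,2,3,5,6,7,8}; box has {1,2,3,5,6,7,8} → only 4 remains.
A5 = 4: row 5 has {1,2,3,7,8,9}; col 1 has {1,2,3,6,7,8}; box has {1,2,3,5,7} → only 4 remains.
E5 = 6: row 5 has {1,2,3,4,7,8,9}; col 5 has {2,4,5}; box has {1,8} → only 6 remains.
F5 = 5: row 5 has {1,2,3,4,6,7,8,9}; col 6 has {1,3,6,7,8,9}; box has {1,6,8} → only 5 remains.
B6 = 9: row 6 has {1,3,5,8}; col 2 has {1,3,6,7}; box has {1,2,3,4,5,7} → only 9 remains.
C6 = 6: row 6 has {1,3,5,8,9}; col 3 has {1,2,3,4,5,7,9}; box has {1,2,3,4,5,7,9} → only 6 remains.
D6 = 4: row 6 has {1,3,5,6,8,9}; col 4 has {2,6,7,8}; box has {1,5,6,8} → only 4 remains.
E6 = 7: row 6 has {1,3,4,5,6,8,9}; col 5 has {2,4,5,6}; box has {1,4,5,6,8} → only 7 remains.
F6 = 2: row 6 has {1,3,4,5,6,7,8,9}; col 6 has {1,3,5,6,7,8,9}; box has {1,4,5,6,7,8} → only 2 remains.
B7 = 5: row 7 has {2,3,4,6,8}; col 2 has {1,3,6,7,9}; box has {1,2,3,4,6,7,8,9} → only 5 remains.
F8 = 4: row 8 has {1,2,6,7,9}; col 6 has {1,2,3,5,6,7,8,9}; box has {2,6,7} → only 4 remains.
G8 = 8: row 8 has {1,2,4,6,7,9}; col 7 has {2,3,4,5,6,9}; box has {2,3,4,5,6,9} → only 8 remains.
G9 = 1: row 9 has {2,3,4,5,6,7,9}; col 7 has {2,3,4,5,6,8,9}; box has {2,3,4,5,6,8,9} → only 1 remains.
C1 = 8: row 1 has {2,3,6,7}; col 3 has {1,2,3,4,5,6,7,9}; box has {1,3,6,7} → only 8 remains.
D1 = 1: row 1 has {2,3,6,7,8}; col 4 has {2,4,6,7,8}; box has {2,3,4,5,6,7,8,9} → only 1 remains.
H1 = 9: row 1 has {1,2,3,6,7,8}; col 8 has {1,2,3,4,5,6,7,8}; box has {1,2,3,4,5,6,7,8} → only 9 remains.
A2 = 9: row 2 has {1,3,4,5,6,7,8}; col 1 has {1,2,3,4,6,7,8}; box has {1,3,6,7,8} → only 9 remains.
B2 = 2: row 2 has {1,3,4,5,6,7,8,9}; col 2 has {1,3,5,6,7,9}; box has {1,3,6,7,8,9} → only 2 remains.
B4 = 8: row 4 has {1,2,4,5,6,7}; col 2 has {1,2,3,5,6,7,9}; box has {1,2,3,4,5,6,7,9} → only 8 remains.
D7 = 9: row 7 has {2,3,4,5,6,8}; col 4 has {1,2,4,6,7,8}; box has {2,4,6,7} → only 9 remains.
E7 = 1: row 7 has {2,3,4,5,6,8,9}; col 5 has {2,4,5,6,7}; box has {2,4,6,7,9} → only 1 remains.
G7 = 7: row 7 has {1,2,3,4,5,6,8,9}; col 7 has {1,2,3,4,5,6,8,9}; box has {1,2,3,4,5,6,8,9} → only 7 remains.
E8 = 3: row 8 has {1,2,4,6,7,8,9}; col 5 has {1,2,4,5,6,7}; box has {1,2,4,6,7,9} → only 3 remains.
E9 = 8: row 9 has {1,2,3,4,5,6,7,9}; col 5 has {1,2,3,4,5,6,7}; box has {1,2,3,4,6,7,9} → only 8 remains.
A1 = 5: row 1 has {1,2,3,6,7,8,9}; col 1 has {1,2,3,4,6,7,8,9}; box has {1,2,3,6,7,8,9} → only 5 remains.
B1 = 4: row 1 has {1,2,3,5,6,7,8,9}; col 2 has {1,2,3,5,6,7,8,9}; box has {1,2,3,5,6,7,8,9} → only 4 remains.

548123697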